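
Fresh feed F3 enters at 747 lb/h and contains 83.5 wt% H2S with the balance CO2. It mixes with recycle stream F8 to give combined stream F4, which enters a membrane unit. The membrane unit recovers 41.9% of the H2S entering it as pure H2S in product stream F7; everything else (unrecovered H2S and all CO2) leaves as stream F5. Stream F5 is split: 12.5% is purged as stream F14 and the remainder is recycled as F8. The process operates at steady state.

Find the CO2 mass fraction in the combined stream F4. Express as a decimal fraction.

CO2 enters only via F3 and leaves only via the purge: 747×0.165 = 0.125×(CO2 in F5), and the membrane unit passes all CO2, so CO2 in F4 = CO2 in F5 = 986.04 lb/h.
H2S in F4: m_A = 747×0.835 + (1−0.125)·(1−0.419)·m_A, so m_A = 623.75/0.4916 = 1268.7 lb/h.
F4 = 1268.7 + 986.04 = 2254.8 lb/h.
CO2 fraction in F4 = 986.04/2254.8 = 0.437.

0.437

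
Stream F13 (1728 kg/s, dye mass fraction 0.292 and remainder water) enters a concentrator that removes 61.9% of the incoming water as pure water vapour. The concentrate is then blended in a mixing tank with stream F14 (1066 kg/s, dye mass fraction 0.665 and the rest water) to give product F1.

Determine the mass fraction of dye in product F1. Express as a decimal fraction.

0.596

Vapour removed = 0.619×0.708×1728 = 757.3 kg/s; concentrate = 970.7 kg/s.
dye reaching the mixer = 504.58 (from concentrate) + 1066×0.665 = 1213.5 kg/s.
Product flow = 970.7 + 1066 = 2036.7 kg/s; dye fraction = 0.596.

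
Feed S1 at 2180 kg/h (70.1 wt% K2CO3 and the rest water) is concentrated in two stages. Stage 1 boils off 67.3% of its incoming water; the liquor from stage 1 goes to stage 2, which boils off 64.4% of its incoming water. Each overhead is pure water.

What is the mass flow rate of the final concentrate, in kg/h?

water in feed = 2180×0.299 = 651.82 kg/h.
After stage 1: water left = (1−0.673)×651.82 = 213.15; stream total = 1741.3 kg/h.
After stage 2: water left = (1−0.644)×213.15 = 75.88; final concentrate = 1604.1 kg/h.

1604 kg/h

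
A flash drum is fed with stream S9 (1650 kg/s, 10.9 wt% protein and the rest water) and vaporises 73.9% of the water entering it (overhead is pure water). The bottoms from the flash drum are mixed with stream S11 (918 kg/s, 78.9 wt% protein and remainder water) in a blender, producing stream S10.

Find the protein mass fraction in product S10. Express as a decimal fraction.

0.610

Vapour removed = 0.739×0.891×1650 = 1086.4 kg/s; concentrate = 563.56 kg/s.
protein reaching the mixer = 179.85 (from concentrate) + 918×0.789 = 904.15 kg/s.
Product flow = 563.56 + 918 = 1481.6 kg/s; protein fraction = 0.610.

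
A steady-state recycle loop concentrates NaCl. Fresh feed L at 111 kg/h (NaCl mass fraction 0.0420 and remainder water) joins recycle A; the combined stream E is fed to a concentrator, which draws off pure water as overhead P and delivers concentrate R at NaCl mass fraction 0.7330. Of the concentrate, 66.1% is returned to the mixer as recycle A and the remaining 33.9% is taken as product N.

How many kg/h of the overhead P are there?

Overall NaCl balance (none leaves overhead): NaCl in fresh feed = NaCl in product, i.e. 111×0.042 = (1−0.661)·R·0.733.
R = 4.662/(0.733×0.339) = 18.762 kg/h.
Recycle A = 0.661×18.762 = 12.401 kg/h.
Combined feed E = 111 + 12.401 = 123.4 kg/h.
Overhead P = E − R = 123.4 − 18.762 = 104.64 kg/h.

104.6 kg/h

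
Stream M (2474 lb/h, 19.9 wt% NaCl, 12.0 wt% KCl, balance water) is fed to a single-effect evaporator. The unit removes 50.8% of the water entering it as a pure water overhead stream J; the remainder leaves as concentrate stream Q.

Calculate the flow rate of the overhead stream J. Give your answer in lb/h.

water entering = 2474×0.681 = 1684.8 lb/h; overhead removed = 0.508×1684.8 = 855.88 lb/h.

855.9 lb/h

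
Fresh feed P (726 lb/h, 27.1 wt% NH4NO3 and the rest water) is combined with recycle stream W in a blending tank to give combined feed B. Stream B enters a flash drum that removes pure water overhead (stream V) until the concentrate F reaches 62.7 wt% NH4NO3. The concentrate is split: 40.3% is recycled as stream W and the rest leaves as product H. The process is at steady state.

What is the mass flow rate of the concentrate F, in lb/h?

Overall NH4NO3 balance (none leaves overhead): NH4NO3 in fresh feed = NH4NO3 in product, i.e. 726×0.271 = (1−0.403)·F·0.627.
F = 196.75/(0.627×0.597) = 525.61 lb/h.

525.6 lb/h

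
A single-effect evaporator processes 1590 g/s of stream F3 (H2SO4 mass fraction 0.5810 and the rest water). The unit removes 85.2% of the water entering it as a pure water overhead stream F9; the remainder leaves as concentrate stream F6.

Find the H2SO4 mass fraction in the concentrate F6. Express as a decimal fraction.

H2SO4 is not removed: 1590×0.581 = 923.79 g/s of H2SO4 enters F6.
water entering = 1590×0.419 = 666.21 g/s; overhead removed = 0.852×666.21 = 567.61 g/s.
Concentrate = 1590 − 567.61 = 1022.4 g/s.
Mass fraction = 923.79/1022.4 = 0.9036.

0.9036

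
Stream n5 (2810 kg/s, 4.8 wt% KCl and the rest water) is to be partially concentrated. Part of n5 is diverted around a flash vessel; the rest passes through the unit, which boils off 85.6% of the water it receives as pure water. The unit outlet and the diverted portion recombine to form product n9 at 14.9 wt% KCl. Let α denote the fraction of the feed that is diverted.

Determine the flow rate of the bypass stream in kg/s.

472.6 kg/s

All 2810×0.048 = 134.88 kg/s of KCl reaches n9, so n9 = 134.88/0.149 = 905.23 kg/s and vapour = 1904.8 kg/s.
The evaporator receives (1−α)·2810 of feed at 0.952 water and removes 0.856 of that water:
0.856×0.952×(1−α)×2810 = 1904.8
(1−α) = 1904.8/2289.9 = 0.8318;  α = 0.1682.
Bypass flow = 0.1682×2810 = 472.61 kg/s.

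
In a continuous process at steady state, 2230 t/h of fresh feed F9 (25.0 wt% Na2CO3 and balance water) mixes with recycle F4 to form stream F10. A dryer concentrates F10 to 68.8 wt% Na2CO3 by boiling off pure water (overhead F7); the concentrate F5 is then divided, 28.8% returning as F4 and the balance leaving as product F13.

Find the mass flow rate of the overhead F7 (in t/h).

Overall Na2CO3 balance (none leaves overhead): Na2CO3 in fresh feed = Na2CO3 in product, i.e. 2230×0.250 = (1−0.288)·F5·0.688.
F5 = 557.5/(0.688×0.712) = 1138.1 t/h.
Recycle F4 = 0.288×1138.1 = 327.77 t/h.
Combined feed F10 = 2230 + 327.77 = 2557.8 t/h.
Overhead F7 = F10 − F5 = 2557.8 − 1138.1 = 1419.7 t/h.

1420 t/h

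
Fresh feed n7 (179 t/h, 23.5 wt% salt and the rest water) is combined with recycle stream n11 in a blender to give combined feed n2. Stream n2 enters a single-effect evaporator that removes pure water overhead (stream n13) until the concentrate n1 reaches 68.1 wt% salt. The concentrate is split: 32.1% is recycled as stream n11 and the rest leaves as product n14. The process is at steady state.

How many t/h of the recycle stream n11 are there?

Overall salt balance (none leaves overhead): salt in fresh feed = salt in product, i.e. 179×0.235 = (1−0.321)·n1·0.681.
n1 = 42.065/(0.681×0.679) = 90.971 t/h.
Recycle n11 = 0.321×90.971 = 29.202 t/h.

29.2 t/h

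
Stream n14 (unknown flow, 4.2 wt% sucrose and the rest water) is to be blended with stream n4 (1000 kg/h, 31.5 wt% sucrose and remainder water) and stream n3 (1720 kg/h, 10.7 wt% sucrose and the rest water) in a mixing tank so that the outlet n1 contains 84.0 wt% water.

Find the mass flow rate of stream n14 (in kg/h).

541 kg/h

Let n14 be the unknown flow. Total out = 2720 + n14.
water balance: 2221 + 0.958·n14 = 0.840·(2720 + n14)
(0.958 − 0.840)·n14 = 0.840×2720 − 2221 = 63.84
n14 = 63.84 / 0.118 = 541.02 kg/h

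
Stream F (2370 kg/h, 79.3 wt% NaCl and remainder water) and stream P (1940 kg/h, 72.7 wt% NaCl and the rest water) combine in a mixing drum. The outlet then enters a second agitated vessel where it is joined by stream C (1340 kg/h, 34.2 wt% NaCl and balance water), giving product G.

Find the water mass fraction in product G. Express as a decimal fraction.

Overall, product flow = 5650 kg/h.
water in = 2370×0.207 + 1940×0.273 + 1340×0.658 = 1901.9 kg/h.
water fraction in G = 0.3366.

0.3366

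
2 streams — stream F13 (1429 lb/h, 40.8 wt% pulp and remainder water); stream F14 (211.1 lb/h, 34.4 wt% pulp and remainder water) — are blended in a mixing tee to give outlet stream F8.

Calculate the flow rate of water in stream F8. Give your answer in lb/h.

water out = water in = 1429×0.592 + 211.1×0.656 = 984.45 lb/h.

984.4 lb/h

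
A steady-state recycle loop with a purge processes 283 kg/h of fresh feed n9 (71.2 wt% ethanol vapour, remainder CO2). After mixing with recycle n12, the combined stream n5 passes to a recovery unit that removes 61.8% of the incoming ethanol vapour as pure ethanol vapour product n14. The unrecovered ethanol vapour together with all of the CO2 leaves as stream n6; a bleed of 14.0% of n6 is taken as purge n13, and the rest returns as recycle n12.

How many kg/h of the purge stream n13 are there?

97.55 kg/h

CO2 enters only via n9 and leaves only via the purge: 283×0.288 = 0.140×(CO2 in n6), and the recovery unit passes all CO2, so CO2 in n5 = CO2 in n6 = 582.17 kg/h.
ethanol vapour in n5: m_A = 283×0.712 + (1−0.140)·(1−0.618)·m_A, so m_A = 201.5/0.6715 = 300.08 kg/h.
n6 = (1−0.618)×300.08 + 582.17 = 696.8 kg/h.
Purge n13 = 0.140×696.8 = 97.552 kg/h.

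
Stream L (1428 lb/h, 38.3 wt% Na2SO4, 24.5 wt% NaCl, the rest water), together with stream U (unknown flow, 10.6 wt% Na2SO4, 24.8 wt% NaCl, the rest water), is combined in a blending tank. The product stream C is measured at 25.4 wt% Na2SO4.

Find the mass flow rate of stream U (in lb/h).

1245 lb/h

Let U be the unknown flow. Total out = 1428 + U.
Na2SO4 balance: 546.92 + 0.106·U = 0.254·(1428 + U)
(0.106 − 0.254)·U = 0.254×1428 − 546.92 = -184.21
U = -184.21 / -0.148 = 1244.7 lb/h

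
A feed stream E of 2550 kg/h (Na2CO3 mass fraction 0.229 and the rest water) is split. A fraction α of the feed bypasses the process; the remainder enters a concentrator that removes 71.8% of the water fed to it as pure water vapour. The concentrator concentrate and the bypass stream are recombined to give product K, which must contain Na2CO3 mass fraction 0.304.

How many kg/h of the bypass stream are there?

All 2550×0.229 = 583.95 kg/h of Na2CO3 reaches K, so K = 583.95/0.304 = 1920.9 kg/h and vapour = 629.11 kg/h.
The evaporator receives (1−α)·2550 of feed at 0.771 water and removes 0.718 of that water:
0.718×0.771×(1−α)×2550 = 629.11
(1−α) = 629.11/1411.6 = 0.4457;  α = 0.5543.
Bypass flow = 0.5543×2550 = 1413.6 kg/h.

1414 kg/h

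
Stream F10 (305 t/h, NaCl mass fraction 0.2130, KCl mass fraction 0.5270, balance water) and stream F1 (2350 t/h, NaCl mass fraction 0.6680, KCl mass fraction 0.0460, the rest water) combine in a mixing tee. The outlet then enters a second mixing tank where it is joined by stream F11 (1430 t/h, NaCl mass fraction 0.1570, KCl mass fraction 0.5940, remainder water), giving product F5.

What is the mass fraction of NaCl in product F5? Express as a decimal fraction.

Overall, product flow = 4085 t/h.
NaCl in = 305×0.213 + 2350×0.668 + 1430×0.157 = 1859.3 t/h.
NaCl fraction in F5 = 0.4551.

0.4551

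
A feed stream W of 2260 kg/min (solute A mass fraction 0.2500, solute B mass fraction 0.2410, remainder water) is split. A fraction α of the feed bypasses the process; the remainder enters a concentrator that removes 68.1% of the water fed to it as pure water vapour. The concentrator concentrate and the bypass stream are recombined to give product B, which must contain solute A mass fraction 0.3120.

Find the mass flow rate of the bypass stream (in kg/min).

964.4 kg/min

All 2260×0.250 = 565 kg/min of solute A reaches B, so B = 565/0.312 = 1810.9 kg/min and vapour = 449.1 kg/min.
The evaporator receives (1−α)·2260 of feed at 0.509 water and removes 0.681 of that water:
0.681×0.509×(1−α)×2260 = 449.1
(1−α) = 449.1/783.38 = 0.5733;  α = 0.4267.
Bypass flow = 0.4267×2260 = 964.37 kg/min.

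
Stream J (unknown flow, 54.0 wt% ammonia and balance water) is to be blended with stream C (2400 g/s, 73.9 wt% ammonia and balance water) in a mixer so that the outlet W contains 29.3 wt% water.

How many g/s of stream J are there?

459.9 g/s

Let J be the unknown flow. Total out = 2400 + J.
water balance: 626.4 + 0.460·J = 0.293·(2400 + J)
(0.460 − 0.293)·J = 0.293×2400 − 626.4 = 76.8
J = 76.8 / 0.167 = 459.88 g/s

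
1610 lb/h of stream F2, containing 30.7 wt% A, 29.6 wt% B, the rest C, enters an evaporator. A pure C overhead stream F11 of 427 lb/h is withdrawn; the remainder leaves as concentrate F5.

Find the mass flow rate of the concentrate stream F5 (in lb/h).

1183 lb/h

Concentrate = 1610 − 427 = 1183 lb/h.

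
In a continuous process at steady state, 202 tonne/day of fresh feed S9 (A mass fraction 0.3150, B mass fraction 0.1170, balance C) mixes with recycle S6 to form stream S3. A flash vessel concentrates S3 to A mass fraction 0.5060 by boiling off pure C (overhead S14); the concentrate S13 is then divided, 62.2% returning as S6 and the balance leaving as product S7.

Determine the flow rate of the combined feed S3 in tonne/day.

Overall A balance (none leaves overhead): A in fresh feed = A in product, i.e. 202×0.315 = (1−0.622)·S13·0.506.
S13 = 63.63/(0.506×0.378) = 332.67 tonne/day.
Recycle S6 = 0.622×332.67 = 206.92 tonne/day.
Combined feed S3 = 202 + 206.92 = 408.92 tonne/day.

408.9 tonne/day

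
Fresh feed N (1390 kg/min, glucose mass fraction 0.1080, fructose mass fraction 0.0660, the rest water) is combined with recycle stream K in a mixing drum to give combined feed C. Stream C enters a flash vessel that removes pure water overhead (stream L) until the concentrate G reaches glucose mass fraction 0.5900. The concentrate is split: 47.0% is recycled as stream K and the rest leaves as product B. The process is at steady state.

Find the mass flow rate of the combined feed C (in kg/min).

Overall glucose balance (none leaves overhead): glucose in fresh feed = glucose in product, i.e. 1390×0.108 = (1−0.470)·G·0.590.
G = 150.12/(0.590×0.530) = 480.08 kg/min.
Recycle K = 0.470×480.08 = 225.64 kg/min.
Combined feed C = 1390 + 225.64 = 1615.6 kg/min.

1616 kg/min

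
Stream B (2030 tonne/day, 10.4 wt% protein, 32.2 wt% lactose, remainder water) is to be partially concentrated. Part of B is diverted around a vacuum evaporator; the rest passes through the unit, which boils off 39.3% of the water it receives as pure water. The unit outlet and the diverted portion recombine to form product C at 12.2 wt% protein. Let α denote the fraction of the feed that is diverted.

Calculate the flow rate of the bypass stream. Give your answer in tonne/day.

All 2030×0.104 = 211.12 tonne/day of protein reaches C, so C = 211.12/0.122 = 1730.5 tonne/day and vapour = 299.51 tonne/day.
The evaporator receives (1−α)·2030 of feed at 0.574 water and removes 0.393 of that water:
0.393×0.574×(1−α)×2030 = 299.51
(1−α) = 299.51/457.93 = 0.6540;  α = 0.3460.
Bypass flow = 0.3460×2030 = 702.29 tonne/day.

702.3 tonne/day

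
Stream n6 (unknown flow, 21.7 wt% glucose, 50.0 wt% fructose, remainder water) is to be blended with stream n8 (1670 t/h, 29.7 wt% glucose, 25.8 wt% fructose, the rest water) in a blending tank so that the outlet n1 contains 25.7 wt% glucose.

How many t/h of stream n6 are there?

1670 t/h

Let n6 be the unknown flow. Total out = 1670 + n6.
glucose balance: 495.99 + 0.217·n6 = 0.257·(1670 + n6)
(0.217 − 0.257)·n6 = 0.257×1670 − 495.99 = -66.8
n6 = -66.8 / -0.040 = 1670 t/h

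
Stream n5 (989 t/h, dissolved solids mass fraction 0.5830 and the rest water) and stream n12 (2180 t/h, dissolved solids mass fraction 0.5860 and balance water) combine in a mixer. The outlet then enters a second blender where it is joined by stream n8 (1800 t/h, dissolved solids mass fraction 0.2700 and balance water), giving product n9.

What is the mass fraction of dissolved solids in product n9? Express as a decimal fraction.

Overall, product flow = 4969 t/h.
dissolved solids in = 989×0.583 + 2180×0.586 + 1800×0.270 = 2340.1 t/h.
dissolved solids fraction in n9 = 0.4709.

0.4709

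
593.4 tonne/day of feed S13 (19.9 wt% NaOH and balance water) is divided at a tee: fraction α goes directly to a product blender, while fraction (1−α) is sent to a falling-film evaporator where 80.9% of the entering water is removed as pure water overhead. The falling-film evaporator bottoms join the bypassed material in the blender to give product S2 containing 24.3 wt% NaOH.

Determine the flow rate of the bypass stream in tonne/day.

All 593.4×0.199 = 118.09 tonne/day of NaOH reaches S2, so S2 = 118.09/0.243 = 485.95 tonne/day and vapour = 107.45 tonne/day.
The evaporator receives (1−α)·593.4 of feed at 0.801 water and removes 0.809 of that water:
0.809×0.801×(1−α)×593.4 = 107.45
(1−α) = 107.45/384.53 = 0.2794;  α = 0.7206.
Bypass flow = 0.7206×593.4 = 427.59 tonne/day.

427.6 tonne/day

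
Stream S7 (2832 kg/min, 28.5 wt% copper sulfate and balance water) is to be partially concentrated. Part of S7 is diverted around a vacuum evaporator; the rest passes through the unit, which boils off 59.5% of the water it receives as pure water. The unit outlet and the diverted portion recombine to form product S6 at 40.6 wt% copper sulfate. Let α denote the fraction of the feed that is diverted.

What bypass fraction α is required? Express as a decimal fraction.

0.299

All 2832×0.285 = 807.12 kg/min of copper sulfate reaches S6, so S6 = 807.12/0.406 = 1988 kg/min and vapour = 844.02 kg/min.
The evaporator receives (1−α)·2832 of feed at 0.715 water and removes 0.595 of that water:
0.595×0.715×(1−α)×2832 = 844.02
(1−α) = 844.02/1204.8 = 0.7005;  α = 0.2995.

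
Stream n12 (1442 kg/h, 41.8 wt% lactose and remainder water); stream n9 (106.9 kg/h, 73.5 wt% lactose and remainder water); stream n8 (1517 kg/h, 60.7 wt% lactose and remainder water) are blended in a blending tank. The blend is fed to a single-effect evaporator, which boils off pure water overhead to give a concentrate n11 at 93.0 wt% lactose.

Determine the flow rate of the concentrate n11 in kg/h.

1723 kg/h

lactose entering = 1442×0.418 + 106.9×0.735 + 1517×0.607 = 1602.1 kg/h.
All lactose reports to n11, so n11 = 1602.1/0.930 = 1722.7 kg/h.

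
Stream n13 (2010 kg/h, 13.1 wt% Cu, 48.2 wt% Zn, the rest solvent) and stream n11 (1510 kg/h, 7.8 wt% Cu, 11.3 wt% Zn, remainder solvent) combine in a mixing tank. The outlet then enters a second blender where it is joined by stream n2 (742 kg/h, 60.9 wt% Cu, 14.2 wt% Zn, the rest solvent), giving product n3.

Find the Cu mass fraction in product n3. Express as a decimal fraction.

Overall, product flow = 4262 kg/h.
Cu in = 2010×0.131 + 1510×0.078 + 742×0.609 = 832.97 kg/h.
Cu fraction in n3 = 0.1954.

0.1954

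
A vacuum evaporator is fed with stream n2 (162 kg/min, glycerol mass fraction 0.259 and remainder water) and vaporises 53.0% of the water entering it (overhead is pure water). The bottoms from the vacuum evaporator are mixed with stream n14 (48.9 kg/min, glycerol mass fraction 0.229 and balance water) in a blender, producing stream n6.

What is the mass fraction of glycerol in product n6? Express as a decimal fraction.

0.361

Vapour removed = 0.530×0.741×162 = 63.622 kg/min; concentrate = 98.378 kg/min.
glycerol reaching the mixer = 41.958 (from concentrate) + 48.9×0.229 = 53.156 kg/min.
Product flow = 98.378 + 48.9 = 147.28 kg/min; glycerol fraction = 0.361.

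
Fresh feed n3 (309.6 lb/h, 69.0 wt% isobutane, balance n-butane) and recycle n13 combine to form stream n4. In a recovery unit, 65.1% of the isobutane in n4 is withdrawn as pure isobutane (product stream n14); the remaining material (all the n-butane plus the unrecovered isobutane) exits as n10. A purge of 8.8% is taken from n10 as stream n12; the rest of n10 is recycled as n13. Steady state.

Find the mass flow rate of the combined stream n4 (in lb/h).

n-butane enters only via n3 and leaves only via the purge: 309.6×0.310 = 0.088×(n-butane in n10), and the recovery unit passes all n-butane, so n-butane in n4 = n-butane in n10 = 1090.6 lb/h.
isobutane in n4: m_A = 309.6×0.690 + (1−0.088)·(1−0.651)·m_A, so m_A = 213.62/0.6817 = 313.36 lb/h.
n4 = 313.36 + 1090.6 = 1404 lb/h.

1404 lb/h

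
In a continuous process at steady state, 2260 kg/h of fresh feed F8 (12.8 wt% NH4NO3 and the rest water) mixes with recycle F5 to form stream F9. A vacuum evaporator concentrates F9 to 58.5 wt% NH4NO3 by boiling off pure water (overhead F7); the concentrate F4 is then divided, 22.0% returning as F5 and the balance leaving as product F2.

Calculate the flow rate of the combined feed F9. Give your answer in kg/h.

Overall NH4NO3 balance (none leaves overhead): NH4NO3 in fresh feed = NH4NO3 in product, i.e. 2260×0.128 = (1−0.220)·F4·0.585.
F4 = 289.28/(0.585×0.780) = 633.97 kg/h.
Recycle F5 = 0.220×633.97 = 139.47 kg/h.
Combined feed F9 = 2260 + 139.47 = 2399.5 kg/h.

2399 kg/h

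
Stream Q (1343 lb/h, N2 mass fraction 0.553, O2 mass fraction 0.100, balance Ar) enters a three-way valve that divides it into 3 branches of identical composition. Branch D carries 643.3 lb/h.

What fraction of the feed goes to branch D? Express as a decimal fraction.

0.479

Fraction to D = 643.3/1343 = 0.4790.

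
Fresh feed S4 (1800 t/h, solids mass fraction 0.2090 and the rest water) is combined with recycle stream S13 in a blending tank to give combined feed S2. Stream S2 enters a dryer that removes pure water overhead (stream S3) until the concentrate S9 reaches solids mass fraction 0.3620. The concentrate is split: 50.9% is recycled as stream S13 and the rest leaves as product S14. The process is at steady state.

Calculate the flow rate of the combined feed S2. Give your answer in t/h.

Overall solids balance (none leaves overhead): solids in fresh feed = solids in product, i.e. 1800×0.209 = (1−0.509)·S9·0.362.
S9 = 376.2/(0.362×0.491) = 2116.6 t/h.
Recycle S13 = 0.509×2116.6 = 1077.3 t/h.
Combined feed S2 = 1800 + 1077.3 = 2877.3 t/h.

2877 t/h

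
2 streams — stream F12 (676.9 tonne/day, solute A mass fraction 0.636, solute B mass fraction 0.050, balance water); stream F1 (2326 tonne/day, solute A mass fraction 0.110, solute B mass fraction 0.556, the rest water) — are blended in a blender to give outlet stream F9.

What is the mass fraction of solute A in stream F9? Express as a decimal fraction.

0.229

Total flow out = 676.9 + 2326 = 3002.9 tonne/day.
solute A in = 676.9×0.636 + 2326×0.110 = 686.37 tonne/day.
solute A mass fraction in F9 = 686.37/3002.9 = 0.229.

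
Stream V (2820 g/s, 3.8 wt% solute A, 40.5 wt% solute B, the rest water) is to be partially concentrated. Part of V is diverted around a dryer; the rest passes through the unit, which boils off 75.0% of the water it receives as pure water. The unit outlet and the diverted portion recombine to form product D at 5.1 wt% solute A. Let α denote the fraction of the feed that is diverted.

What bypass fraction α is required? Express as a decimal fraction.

All 2820×0.038 = 107.16 g/s of solute A reaches D, so D = 107.16/0.051 = 2101.2 g/s and vapour = 718.82 g/s.
The evaporator receives (1−α)·2820 of feed at 0.557 water and removes 0.750 of that water:
0.750×0.557×(1−α)×2820 = 718.82
(1−α) = 718.82/1178.1 = 0.6102;  α = 0.3898.

0.390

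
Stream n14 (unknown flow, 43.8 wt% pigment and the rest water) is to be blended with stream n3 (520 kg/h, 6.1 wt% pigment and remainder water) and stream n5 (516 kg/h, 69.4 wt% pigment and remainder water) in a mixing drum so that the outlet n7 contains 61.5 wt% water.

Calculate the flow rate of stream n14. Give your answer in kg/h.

Let n14 be the unknown flow. Total out = 1036 + n14.
water balance: 646.18 + 0.562·n14 = 0.615·(1036 + n14)
(0.562 − 0.615)·n14 = 0.615×1036 − 646.18 = -9.036
n14 = -9.036 / -0.053 = 170.49 kg/h

170.5 kg/h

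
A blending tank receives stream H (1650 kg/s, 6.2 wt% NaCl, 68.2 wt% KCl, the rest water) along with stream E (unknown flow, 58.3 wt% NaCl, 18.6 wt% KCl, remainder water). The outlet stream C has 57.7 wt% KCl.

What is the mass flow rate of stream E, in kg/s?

443.1 kg/s

Let E be the unknown flow. Total out = 1650 + E.
KCl balance: 1125.3 + 0.186·E = 0.577·(1650 + E)
(0.186 − 0.577)·E = 0.577×1650 − 1125.3 = -173.25
E = -173.25 / -0.391 = 443.09 kg/s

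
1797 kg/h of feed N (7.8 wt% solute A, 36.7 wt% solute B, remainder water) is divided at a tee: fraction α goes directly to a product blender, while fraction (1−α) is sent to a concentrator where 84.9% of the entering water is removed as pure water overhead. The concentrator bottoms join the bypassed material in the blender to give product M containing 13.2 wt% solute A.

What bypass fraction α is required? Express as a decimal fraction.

0.132

All 1797×0.078 = 140.17 kg/h of solute A reaches M, so M = 140.17/0.132 = 1061.9 kg/h and vapour = 735.14 kg/h.
The evaporator receives (1−α)·1797 of feed at 0.555 water and removes 0.849 of that water:
0.849×0.555×(1−α)×1797 = 735.14
(1−α) = 735.14/846.74 = 0.8682;  α = 0.1318.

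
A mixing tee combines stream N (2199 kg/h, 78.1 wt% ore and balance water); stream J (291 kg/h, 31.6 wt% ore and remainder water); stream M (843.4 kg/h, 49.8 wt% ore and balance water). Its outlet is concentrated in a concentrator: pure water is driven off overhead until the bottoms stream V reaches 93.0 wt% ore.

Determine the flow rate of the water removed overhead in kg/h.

ore entering = 2199×0.781 + 291×0.316 + 843.4×0.498 = 2229.4 kg/h.
All ore reports to V, so V = 2229.4/0.930 = 2397.2 kg/h.
Total feed = 3333.4 kg/h; overhead = 3333.4 − 2397.2 = 936.21 kg/h.

936.2 kg/h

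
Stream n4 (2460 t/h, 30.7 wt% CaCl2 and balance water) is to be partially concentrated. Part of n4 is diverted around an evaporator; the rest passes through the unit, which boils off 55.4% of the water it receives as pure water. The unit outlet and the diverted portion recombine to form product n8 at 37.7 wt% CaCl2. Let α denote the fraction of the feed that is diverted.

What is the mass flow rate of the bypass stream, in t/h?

1270 t/h

All 2460×0.307 = 755.22 t/h of CaCl2 reaches n8, so n8 = 755.22/0.377 = 2003.2 t/h and vapour = 456.76 t/h.
The evaporator receives (1−α)·2460 of feed at 0.693 water and removes 0.554 of that water:
0.554×0.693×(1−α)×2460 = 456.76
(1−α) = 456.76/944.45 = 0.4836;  α = 0.5164.
Bypass flow = 0.5164×2460 = 1270.3 t/h.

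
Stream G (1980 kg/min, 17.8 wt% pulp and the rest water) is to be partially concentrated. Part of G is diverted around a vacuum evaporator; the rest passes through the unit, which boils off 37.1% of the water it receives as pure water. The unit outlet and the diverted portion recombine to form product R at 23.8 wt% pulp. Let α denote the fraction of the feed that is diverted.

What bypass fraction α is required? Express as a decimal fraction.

0.173

All 1980×0.178 = 352.44 kg/min of pulp reaches R, so R = 352.44/0.238 = 1480.8 kg/min and vapour = 499.16 kg/min.
The evaporator receives (1−α)·1980 of feed at 0.822 water and removes 0.371 of that water:
0.371×0.822×(1−α)×1980 = 499.16
(1−α) = 499.16/603.82 = 0.8267;  α = 0.1733.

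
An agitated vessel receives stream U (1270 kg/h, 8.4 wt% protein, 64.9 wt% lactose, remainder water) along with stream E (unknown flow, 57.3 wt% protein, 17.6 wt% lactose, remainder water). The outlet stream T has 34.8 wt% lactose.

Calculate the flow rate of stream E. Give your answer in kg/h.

2223 kg/h

Let E be the unknown flow. Total out = 1270 + E.
lactose balance: 824.23 + 0.176·E = 0.348·(1270 + E)
(0.176 − 0.348)·E = 0.348×1270 − 824.23 = -382.27
E = -382.27 / -0.172 = 2222.5 kg/h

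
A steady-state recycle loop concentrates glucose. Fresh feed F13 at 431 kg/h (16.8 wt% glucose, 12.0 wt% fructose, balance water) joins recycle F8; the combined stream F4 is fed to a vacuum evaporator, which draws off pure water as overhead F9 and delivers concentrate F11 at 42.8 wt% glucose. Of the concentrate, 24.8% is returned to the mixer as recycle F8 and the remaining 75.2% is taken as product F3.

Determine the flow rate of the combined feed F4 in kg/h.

486.8 kg/h

Overall glucose balance (none leaves overhead): glucose in fresh feed = glucose in product, i.e. 431×0.168 = (1−0.248)·F11·0.428.
F11 = 72.408/(0.428×0.752) = 224.97 kg/h.
Recycle F8 = 0.248×224.97 = 55.793 kg/h.
Combined feed F4 = 431 + 55.793 = 486.79 kg/h.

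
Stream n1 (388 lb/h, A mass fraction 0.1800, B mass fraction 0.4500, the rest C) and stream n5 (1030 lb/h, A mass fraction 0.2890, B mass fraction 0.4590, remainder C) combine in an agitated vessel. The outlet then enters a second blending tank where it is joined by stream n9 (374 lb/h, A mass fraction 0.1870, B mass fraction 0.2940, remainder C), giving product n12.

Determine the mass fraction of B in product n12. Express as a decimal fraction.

0.4226

Overall, product flow = 1792 lb/h.
B in = 388×0.450 + 1030×0.459 + 374×0.294 = 757.33 lb/h.
B fraction in n12 = 0.4226.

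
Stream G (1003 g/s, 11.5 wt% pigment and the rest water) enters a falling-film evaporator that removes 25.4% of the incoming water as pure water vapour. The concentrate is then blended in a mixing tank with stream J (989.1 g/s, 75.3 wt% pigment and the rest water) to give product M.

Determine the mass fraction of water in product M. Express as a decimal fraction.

Vapour removed = 0.254×0.885×1003 = 225.46 g/s; concentrate = 777.54 g/s.
water reaching the mixer = 662.19 (from concentrate) + 989.1×0.247 = 906.5 g/s.
Product flow = 777.54 + 989.1 = 1766.6 g/s; water fraction = 0.5131.

0.5131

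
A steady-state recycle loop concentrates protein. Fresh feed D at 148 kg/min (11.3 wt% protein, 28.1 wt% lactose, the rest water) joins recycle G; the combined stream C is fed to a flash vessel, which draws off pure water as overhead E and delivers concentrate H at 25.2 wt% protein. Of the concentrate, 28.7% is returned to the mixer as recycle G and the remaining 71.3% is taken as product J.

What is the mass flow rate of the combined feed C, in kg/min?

174.7 kg/min

Overall protein balance (none leaves overhead): protein in fresh feed = protein in product, i.e. 148×0.113 = (1−0.287)·H·0.252.
H = 16.724/(0.252×0.713) = 93.079 kg/min.
Recycle G = 0.287×93.079 = 26.714 kg/min.
Combined feed C = 148 + 26.714 = 174.71 kg/min.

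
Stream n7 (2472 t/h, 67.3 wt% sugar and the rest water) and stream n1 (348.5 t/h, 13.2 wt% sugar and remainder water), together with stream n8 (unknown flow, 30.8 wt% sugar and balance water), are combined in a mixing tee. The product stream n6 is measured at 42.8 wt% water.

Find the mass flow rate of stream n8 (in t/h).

Let n8 be the unknown flow. Total out = 2820.5 + n8.
water balance: 1110.8 + 0.692·n8 = 0.428·(2820.5 + n8)
(0.692 − 0.428)·n8 = 0.428×2820.5 − 1110.8 = 96.332
n8 = 96.332 / 0.264 = 364.89 t/h

364.9 t/h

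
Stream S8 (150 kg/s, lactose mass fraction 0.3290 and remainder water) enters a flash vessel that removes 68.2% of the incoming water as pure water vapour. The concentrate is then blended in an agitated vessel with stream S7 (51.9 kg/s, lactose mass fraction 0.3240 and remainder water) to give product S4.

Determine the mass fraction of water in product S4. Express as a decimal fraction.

Vapour removed = 0.682×0.671×150 = 68.643 kg/s; concentrate = 81.357 kg/s.
water reaching the mixer = 32.007 (from concentrate) + 51.9×0.676 = 67.091 kg/s.
Product flow = 81.357 + 51.9 = 133.26 kg/s; water fraction = 0.5035.

0.5035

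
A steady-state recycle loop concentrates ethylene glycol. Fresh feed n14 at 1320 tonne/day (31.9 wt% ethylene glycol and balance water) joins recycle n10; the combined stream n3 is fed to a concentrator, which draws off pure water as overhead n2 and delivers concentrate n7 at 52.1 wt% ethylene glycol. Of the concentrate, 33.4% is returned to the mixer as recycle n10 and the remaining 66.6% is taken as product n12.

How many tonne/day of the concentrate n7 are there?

1214 tonne/day

Overall ethylene glycol balance (none leaves overhead): ethylene glycol in fresh feed = ethylene glycol in product, i.e. 1320×0.319 = (1−0.334)·n7·0.521.
n7 = 421.08/(0.521×0.666) = 1213.5 tonne/day.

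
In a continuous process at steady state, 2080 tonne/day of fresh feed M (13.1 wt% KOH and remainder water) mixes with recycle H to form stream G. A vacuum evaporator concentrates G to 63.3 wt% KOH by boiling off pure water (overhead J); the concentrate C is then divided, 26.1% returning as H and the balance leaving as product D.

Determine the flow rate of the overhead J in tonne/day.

Overall KOH balance (none leaves overhead): KOH in fresh feed = KOH in product, i.e. 2080×0.131 = (1−0.261)·C·0.633.
C = 272.48/(0.633×0.739) = 582.49 tonne/day.
Recycle H = 0.261×582.49 = 152.03 tonne/day.
Combined feed G = 2080 + 152.03 = 2232 tonne/day.
Overhead J = G − C = 2232 − 582.49 = 1649.5 tonne/day.

1650 tonne/day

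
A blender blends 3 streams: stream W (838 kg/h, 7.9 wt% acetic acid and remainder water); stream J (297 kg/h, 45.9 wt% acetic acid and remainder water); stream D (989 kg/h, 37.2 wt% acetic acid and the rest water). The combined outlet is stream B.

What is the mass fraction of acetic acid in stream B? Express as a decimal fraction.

0.2686

Total flow out = 838 + 297 + 989 = 2124 kg/h.
acetic acid in = 838×0.079 + 297×0.459 + 989×0.372 = 570.43 kg/h.
acetic acid mass fraction in B = 570.43/2124 = 0.2686.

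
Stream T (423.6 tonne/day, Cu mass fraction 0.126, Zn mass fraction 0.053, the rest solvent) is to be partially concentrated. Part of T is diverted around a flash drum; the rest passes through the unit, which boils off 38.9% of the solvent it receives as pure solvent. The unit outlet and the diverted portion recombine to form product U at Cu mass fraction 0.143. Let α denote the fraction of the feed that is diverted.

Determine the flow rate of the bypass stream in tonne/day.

265.9 tonne/day

All 423.6×0.126 = 53.374 tonne/day of Cu reaches U, so U = 53.374/0.143 = 373.24 tonne/day and vapour = 50.358 tonne/day.
The evaporator receives (1−α)·423.6 of feed at 0.821 solvent and removes 0.389 of that solvent:
0.389×0.821×(1−α)×423.6 = 50.358
(1−α) = 50.358/135.28 = 0.3722;  α = 0.6278.
Bypass flow = 0.6278×423.6 = 265.92 tonne/day.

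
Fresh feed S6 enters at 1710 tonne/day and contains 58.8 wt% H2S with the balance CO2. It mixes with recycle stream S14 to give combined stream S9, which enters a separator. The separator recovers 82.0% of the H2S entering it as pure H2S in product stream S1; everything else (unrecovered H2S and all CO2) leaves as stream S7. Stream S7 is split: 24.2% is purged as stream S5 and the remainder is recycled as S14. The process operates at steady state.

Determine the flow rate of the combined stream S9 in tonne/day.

CO2 enters only via S6 and leaves only via the purge: 1710×0.412 = 0.242×(CO2 in S7), and the separator passes all CO2, so CO2 in S9 = CO2 in S7 = 2911.2 tonne/day.
H2S in S9: m_A = 1710×0.588 + (1−0.242)·(1−0.820)·m_A, so m_A = 1005.5/0.8636 = 1164.3 tonne/day.
S9 = 1164.3 + 2911.2 = 4075.6 tonne/day.

4076 tonne/day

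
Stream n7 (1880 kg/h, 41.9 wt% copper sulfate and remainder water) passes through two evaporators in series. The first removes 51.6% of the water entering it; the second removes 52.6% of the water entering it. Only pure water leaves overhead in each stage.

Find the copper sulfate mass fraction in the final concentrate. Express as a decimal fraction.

0.759

water in feed = 1880×0.581 = 1092.3 kg/h.
After stage 1: water left = (1−0.516)×1092.3 = 528.66; stream total = 1316.4 kg/h.
After stage 2: water left = (1−0.526)×528.66 = 250.59; final concentrate = 1038.3 kg/h.
copper sulfate fraction = 787.72/1038.3 = 0.759.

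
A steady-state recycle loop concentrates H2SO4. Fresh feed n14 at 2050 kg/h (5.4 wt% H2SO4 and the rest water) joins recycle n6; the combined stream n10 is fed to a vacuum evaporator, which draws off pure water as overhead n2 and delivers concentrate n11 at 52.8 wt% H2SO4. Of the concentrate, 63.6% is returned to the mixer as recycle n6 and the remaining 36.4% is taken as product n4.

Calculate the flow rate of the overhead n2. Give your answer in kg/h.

1840 kg/h

Overall H2SO4 balance (none leaves overhead): H2SO4 in fresh feed = H2SO4 in product, i.e. 2050×0.054 = (1−0.636)·n11·0.528.
n11 = 110.7/(0.528×0.364) = 575.99 kg/h.
Recycle n6 = 0.636×575.99 = 366.33 kg/h.
Combined feed n10 = 2050 + 366.33 = 2416.3 kg/h.
Overhead n2 = n10 − n11 = 2416.3 − 575.99 = 1840.3 kg/h.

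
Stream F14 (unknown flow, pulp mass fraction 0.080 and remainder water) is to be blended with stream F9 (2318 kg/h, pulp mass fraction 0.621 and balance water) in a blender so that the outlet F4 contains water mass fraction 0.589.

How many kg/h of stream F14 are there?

1471 kg/h

Let F14 be the unknown flow. Total out = 2318 + F14.
water balance: 878.52 + 0.920·F14 = 0.589·(2318 + F14)
(0.920 − 0.589)·F14 = 0.589×2318 − 878.52 = 486.78
F14 = 486.78 / 0.331 = 1470.6 kg/h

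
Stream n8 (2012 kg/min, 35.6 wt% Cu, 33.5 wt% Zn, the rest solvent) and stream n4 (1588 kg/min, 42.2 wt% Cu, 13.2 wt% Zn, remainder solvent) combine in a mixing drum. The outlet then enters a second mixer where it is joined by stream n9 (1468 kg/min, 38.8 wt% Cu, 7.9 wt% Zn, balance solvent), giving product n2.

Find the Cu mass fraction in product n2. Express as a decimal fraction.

0.386

Overall, product flow = 5068 kg/min.
Cu in = 2012×0.356 + 1588×0.422 + 1468×0.388 = 1956 kg/min.
Cu fraction in n2 = 0.386.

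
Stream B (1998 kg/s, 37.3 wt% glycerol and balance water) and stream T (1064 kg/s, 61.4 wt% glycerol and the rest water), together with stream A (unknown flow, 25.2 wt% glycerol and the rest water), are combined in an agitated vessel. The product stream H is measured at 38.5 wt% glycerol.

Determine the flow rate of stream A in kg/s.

Let A be the unknown flow. Total out = 3062 + A.
glycerol balance: 1398.5 + 0.252·A = 0.385·(3062 + A)
(0.252 − 0.385)·A = 0.385×3062 − 1398.5 = -219.68
A = -219.68 / -0.133 = 1651.7 kg/s

1652 kg/s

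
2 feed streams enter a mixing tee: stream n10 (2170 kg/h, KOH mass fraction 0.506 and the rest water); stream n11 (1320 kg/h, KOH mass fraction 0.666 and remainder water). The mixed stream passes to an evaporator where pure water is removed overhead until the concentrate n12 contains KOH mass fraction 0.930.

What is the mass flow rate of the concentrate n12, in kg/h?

2126 kg/h

KOH entering = 2170×0.506 + 1320×0.666 = 1977.1 kg/h.
All KOH reports to n12, so n12 = 1977.1/0.930 = 2126 kg/h.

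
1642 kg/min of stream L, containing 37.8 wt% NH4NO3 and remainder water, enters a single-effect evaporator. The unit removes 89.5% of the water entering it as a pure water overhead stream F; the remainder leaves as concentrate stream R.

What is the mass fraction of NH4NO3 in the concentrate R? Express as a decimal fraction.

NH4NO3 is not removed: 1642×0.378 = 620.68 kg/min of NH4NO3 enters R.
water entering = 1642×0.622 = 1021.3 kg/min; overhead removed = 0.895×1021.3 = 914.08 kg/min.
Concentrate = 1642 − 914.08 = 727.92 kg/min.
Mass fraction = 620.68/727.92 = 0.853.

0.853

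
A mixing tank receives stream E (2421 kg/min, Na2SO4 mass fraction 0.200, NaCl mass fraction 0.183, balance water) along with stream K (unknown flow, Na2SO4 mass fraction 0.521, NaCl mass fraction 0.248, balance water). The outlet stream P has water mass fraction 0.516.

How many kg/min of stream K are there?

Let K be the unknown flow. Total out = 2421 + K.
water balance: 1493.8 + 0.231·K = 0.516·(2421 + K)
(0.231 − 0.516)·K = 0.516×2421 − 1493.8 = -244.52
K = -244.52 / -0.285 = 857.97 kg/min

858 kg/min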